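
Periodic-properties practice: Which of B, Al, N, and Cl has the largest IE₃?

N

IE_3 is the cost of taking one more electron from the +2 cation: B²⁺ still has 1 valence electron; Al²⁺ still has 1 valence electron; N²⁺ still has 3 valence electrons; Cl²⁺ still has 5 valence electrons.
All are still removing valence electrons, so compare the +2 ions as you would atoms: IE_3 generally rises across a period (higher Z_eff) and falls down a group (larger shell), subject to the usual subshell exceptions.
Valence configurations: B²⁺ [He]2s¹, Al²⁺ [Ne]3s¹, N²⁺ [He]2s²2p¹, Cl²⁺ [Ne]3s²3p³.
The numbers (kJ/mol): B 3660, Al 2745, N 4578, Cl 3822.
Putting it together, IE_3: Al < B < Cl < N.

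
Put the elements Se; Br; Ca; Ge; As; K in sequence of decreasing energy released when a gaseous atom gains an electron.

Br > Se > Ge > As > K > Ca

K is in period 4, group 1; Ca is in period 4, group 2; Ge is in period 4, group 14; As is in period 4, group 15; Se is in period 4, group 16; Br is in period 4, group 17.
Electron affinity generally becomes more exothermic across a period toward the halogens and less exothermic down a group.
All lie in period 4; the across-period trend (electron affinity increases left to right) applies, with the exception below.
Note the exception: K has a higher electron affinity than Ca, contrary to the simple trend — adding an electron to Ca (ns²) has to open a new, higher-energy np subshell, which is unfavourable.
Note the exception: Ge has a higher electron affinity than As, contrary to the simple trend — adding an electron to As's half-filled 4p³ is unfavourable, so Ge (4p²) has the more exothermic EA.
Approximate values (kJ/mol): K 48, Ca 2, Ge 119, As 78, Se 195, Br 325.
So from highest to lowest: Br > Se > Ge > As > K > Ca.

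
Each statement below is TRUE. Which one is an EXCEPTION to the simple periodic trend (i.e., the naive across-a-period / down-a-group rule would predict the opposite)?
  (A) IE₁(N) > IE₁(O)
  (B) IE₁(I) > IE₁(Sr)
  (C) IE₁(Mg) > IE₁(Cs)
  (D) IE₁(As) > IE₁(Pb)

The general trend: IE₁ increases across a period and decreases down a group.
(A) N (period 2, group 15) vs O (period 2, group 16): the stated order contradicts the simple trend.
(B) I (period 5, group 17) vs Sr (period 5, group 2): the stated order agrees with the simple trend.
(C) Mg (period 3, group 2) vs Cs (period 6, group 1): the stated order agrees with the simple trend.
(D) As (period 4, group 15) vs Pb (period 6, group 14): the stated order agrees with the simple trend.
The exception is (A): pairing an electron in O's 2p⁴ costs repulsion energy, so O ionizes more easily than half-filled N (2p³).

(A)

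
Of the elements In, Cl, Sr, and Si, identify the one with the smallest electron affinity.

Si is in period 3, group 14; Cl is in period 3, group 17; Sr is in period 5, group 2; In is in period 5, group 13.
Atoms with high Z_eff and room in the valence shell (especially the halogens) have the most exothermic electron affinities.
These span different periods and groups, so the two trends combine.
In > Sr: both are in period 5; the period trend gives In the larger value.
Si > In: both effects reinforce here, so Si is clearly the higher of the two.
Cl > Si: Cl lies to the right of Si in period 3, so the across-period effect alone puts Cl higher.
Tabulated electron affinity (kJ/mol): Si 134, Cl 349, Sr 5, In 29.
The smallest electron affinity among these belongs to Sr.

Sr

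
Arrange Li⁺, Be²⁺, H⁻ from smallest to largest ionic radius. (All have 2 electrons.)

All of these have 2 electrons, so size is governed by nuclear charge alone: the more protons, the stronger the pull on the same electron cloud, and the smaller the ion.
Nuclear charges: Be²⁺ (Z=4), Li⁺ (Z=3), H⁻ (Z=1).
Smallest to largest: Be²⁺ < Li⁺ < H⁻.

Be²⁺ < Li⁺ < H⁻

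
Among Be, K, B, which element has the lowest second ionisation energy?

Be

IE_2 is the cost of taking one more electron from the +1 cation: Be⁺ still has 1 valence electron; K⁺ is the bare [Ar] core; B⁺ still has 2 valence electrons.
Core electrons are held far more tightly than valence electrons, so K tops the IE_2 order.
Valence configurations: Be⁺ [He]2s¹, B⁺ [He]2s².
Tabulated IE_2 (kJ/mol): Be 1757, K 3052, B 2427.
Putting it together, IE_2: Be < B < K.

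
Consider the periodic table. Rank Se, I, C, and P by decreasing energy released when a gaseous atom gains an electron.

Atoms with high Z_eff and room in the valence shell (especially the halogens) have the most exothermic electron affinities.
These sit on a diagonal, where the across-period and down-group effects partly cancel.
C > P: the two effects oppose for this pair; the down-group effect wins (122 vs 72 kJ/mol).
Se > C: period and group pull opposite ways; the across-period shift dominates (195 vs 122 kJ/mol).
I > Se: the two effects oppose for this pair; the across-period effect wins (295 vs 195 kJ/mol).
Tabulated electron affinity (kJ/mol): C 122, P 72, Se 195, I 295.
So from highest to lowest: I > Se > C > P.

I > Se > C > P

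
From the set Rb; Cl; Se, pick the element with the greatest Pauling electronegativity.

Cl

Atoms toward the upper right of the periodic table pull bonding electrons most strongly.
Neither a single period nor a single group — weigh both effects.
Se > Rb: relative to Rb, both the across-period and down-group shifts push Se's electronegativity up.
Cl > Se: relative to Se, both the across-period and down-group shifts push Cl's electronegativity up.
Tabulated electronegativity (Pauling): Cl 3.16, Se 2.55, Rb 0.82.
The greatest Pauling electronegativity among these belongs to Cl.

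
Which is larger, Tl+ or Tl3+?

Both ions have Z = 81 protons, but Tl3+ has lost more electrons, so its remaining electrons feel a larger effective nuclear charge per electron and are pulled in more tightly.
Higher positive charge → smaller ion, so Tl+ > Tl3+.

Tl+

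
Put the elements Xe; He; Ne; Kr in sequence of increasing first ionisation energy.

Xe < Kr < Ne < He

IE₁ increases left→right with effective nuclear charge and decreases top→bottom as the valence shell moves farther out.
All are in group 18, so first ionization energy increases up the group.
So from lowest to highest: Xe < Kr < Ne < He.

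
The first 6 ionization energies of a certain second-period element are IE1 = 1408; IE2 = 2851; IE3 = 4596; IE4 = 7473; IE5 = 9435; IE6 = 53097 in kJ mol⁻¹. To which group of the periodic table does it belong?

Look for the largest jump between consecutive ionization energies: IE6/IE5 ≈ 5.6, far larger than any earlier ratio.
That jump marks the point where a core electron is being removed. So the atom has 5 valence electrons.
A main-group element with 5 valence electrons is in group 15.

Group 15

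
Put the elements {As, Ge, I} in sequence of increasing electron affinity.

As < Ge < I

Ge is in period 4, group 14; As is in period 4, group 15; I is in period 5, group 17.
Atoms with high Z_eff and room in the valence shell (especially the halogens) have the most exothermic electron affinities.
These span different periods and groups, so the two trends combine.
Ge > As: this pair runs against the simple trend — see the exception note.
I > Ge: the two effects oppose for this pair; the across-period effect wins (295 vs 119 kJ/mol).
Note the exception: Ge has a higher electron affinity than As, contrary to the simple trend — adding an electron to As's half-filled 4p³ is unfavourable, so Ge (4p²) has the more exothermic EA.
Tabulated electron affinity (kJ/mol): Ge 119, As 78, I 295.
So from lowest to highest: As < Ge < I.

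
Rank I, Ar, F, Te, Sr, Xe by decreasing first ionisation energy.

F is in period 2, group 17; Ar is in period 3, group 18; Sr is in period 5, group 2; Te is in period 5, group 16; I is in period 5, group 17; Xe is in period 5, group 18.
First ionization energy rises across a period (greater Z_eff holds electrons more tightly) and falls down a group (valence electrons are farther from the nucleus).
These span different periods and groups, so the two trends combine.
Te > Sr: Te lies to the right of Sr in period 5, so the across-period effect alone puts Te higher.
I > Te: I lies to the right of Te in period 5, so the across-period effect alone puts I higher.
Xe > I: Xe lies to the right of I in period 5, so the across-period effect alone puts Xe higher.
Ar > Xe: Ar sits above Xe in group 18, so the down-group effect alone puts Ar higher.
F > Ar: the two effects oppose for this pair; the down-group effect wins (1681 vs 1521 kJ/mol).
Tabulated first ionization energy (kJ/mol): F 1681, Ar 1521, Sr 550, Te 869, I 1008, Xe 1170.
So from highest to lowest: F > Ar > Xe > I > Te > Sr.

F, Ar, Xe, I, Te, Sr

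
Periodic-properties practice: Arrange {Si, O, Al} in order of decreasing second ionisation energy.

IE_2 is the cost of taking one more electron from the +1 cation: Si⁺ still has 3 valence electrons; O⁺ still has 5 valence electrons; Al⁺ still has 2 valence electrons.
All are still removing valence electrons, so compare the +1 ions as you would atoms: IE_2 generally rises across a period (higher Z_eff) and falls down a group (larger shell), subject to the usual subshell exceptions.
Valence configurations: Si⁺ [Ne]3s²3p¹, O⁺ [He]2s²2p³, Al⁺ [Ne]3s².
Si⁺ loses a lone 3p electron whereas Al⁺ must break into a filled 3s² pair, so IE_2(Al) > IE_2(Si) even though Si has the higher nuclear charge.
Approximate IE_2 values (kJ/mol): Si 1577, O 3388, Al 1817.
Putting it together, IE_2: Si < Al < O.

O > Al > Si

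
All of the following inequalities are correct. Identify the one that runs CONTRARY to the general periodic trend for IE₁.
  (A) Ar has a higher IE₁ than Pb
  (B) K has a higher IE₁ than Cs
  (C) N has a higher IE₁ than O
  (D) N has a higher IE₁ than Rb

The general trend: IE₁ increases across a period and decreases down a group.
(A) Ar (period 3, group 18) vs Pb (period 6, group 14): the stated order agrees with the simple trend.
(B) K (period 4, group 1) vs Cs (period 6, group 1): the stated order agrees with the simple trend.
(C) N (period 2, group 15) vs O (period 2, group 16): the stated order contradicts the simple trend.
(D) N (period 2, group 15) vs Rb (period 5, group 1): the stated order agrees with the simple trend.
The exception is (C): pairing an electron in O's 2p⁴ costs repulsion energy, so O ionizes more easily than half-filled N (2p³).

(C)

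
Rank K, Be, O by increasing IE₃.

After 2 electrons have been removed, what remains? K²⁺ is already 1 electron into the core; Be²⁺ is the bare [He] core; O²⁺ still has 4 valence electrons.
Usually core removal costs more than valence removal, but here the competition is close: a tightly held n=2 valence electron can cost more to remove than an n=3 core electron, so the actual values have to decide it.
The numbers (kJ/mol): K 4420, Be 14849, O 5300.
So the third ionization energies run K < O < Be.

K < O < Be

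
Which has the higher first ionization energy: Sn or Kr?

Kr

Kr is in period 4, group 18; Sn is in period 5, group 14.
Across a period the outer electron is held more tightly (higher IE₁); down a group it sits in a higher shell, more shielded, and comes off more easily.
These span different periods and groups, so the two trends combine.
Kr > Sn: relative to Sn, both the across-period and down-group shifts push Kr's first ionization energy up.
Tabulated first ionization energy (kJ/mol): Kr 1351, Sn 709.
So Kr has the higher first ionization energy (Kr > Sn).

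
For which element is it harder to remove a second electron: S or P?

S

IE_2 is the cost of taking one more electron from the +1 cation: S⁺ still has 5 valence electrons; P⁺ still has 4 valence electrons.
All are still removing valence electrons, so compare the +1 ions as you would atoms: IE_2 generally rises across a period (higher Z_eff) and falls down a group (larger shell), subject to the usual subshell exceptions.
Valence configurations: S⁺ [Ne]3s²3p³, P⁺ [Ne]3s²3p².
Approximate IE_2 values (kJ/mol): S 2252, P 1907.
Overall IE_2 order: P < S.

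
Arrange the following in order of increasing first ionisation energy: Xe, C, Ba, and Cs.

C is in period 2, group 14; Xe is in period 5, group 18; Cs is in period 6, group 1; Ba is in period 6, group 2.
Removing the outermost electron gets harder across a period and easier down a group.
Neither a single period nor a single group — weigh both effects.
Ba > Cs: both are in period 6; the period trend gives Ba the larger value.
C > Ba: both effects reinforce here, so C is clearly the higher of the two.
Xe > C: period and group pull opposite ways; the across-period shift dominates (1170 vs 1086 kJ/mol).
For reference (kJ/mol): C 1086, Xe 1170, Cs 376, Ba 503.
So from lowest to highest: Cs < Ba < C < Xe.

Cs < Ba < C < Xe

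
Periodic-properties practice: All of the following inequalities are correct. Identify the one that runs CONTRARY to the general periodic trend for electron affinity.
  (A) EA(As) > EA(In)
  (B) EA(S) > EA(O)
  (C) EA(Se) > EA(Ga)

(B)

The general trend: electron affinity increases across a period and decreases down a group.
(A) As (period 4, group 15) vs In (period 5, group 13): the stated order agrees with the simple trend.
(B) S (period 3, group 16) vs O (period 2, group 16): the stated order contradicts the simple trend.
(C) Se (period 4, group 16) vs Ga (period 4, group 13): the stated order agrees with the simple trend.
The exception is (B): the compact 2p subshell of O repels the added electron more than S's larger 3p does.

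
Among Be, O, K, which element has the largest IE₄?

Be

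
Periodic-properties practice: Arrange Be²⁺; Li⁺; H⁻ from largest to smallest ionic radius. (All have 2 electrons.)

All of these have 2 electrons, so size is governed by nuclear charge alone: the more protons, the stronger the pull on the same electron cloud, and the smaller the ion.
Nuclear charges: Be²⁺ (Z=4), Li⁺ (Z=3), H⁻ (Z=1).
Largest to smallest: H⁻ > Li⁺ > Be²⁺.

H⁻, Li⁺, Be²⁺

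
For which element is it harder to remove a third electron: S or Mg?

Mg

IE_3 is the cost of taking one more electron from the +2 cation: S²⁺ still has 4 valence electrons; Mg²⁺ is the bare [Ne] core.
Pulling an electron out of a noble-gas core costs far more than removing a remaining valence electron, so Mg sits at the high end of IE_3.
Tabulated IE_3 (kJ/mol): S 3357, Mg 7733.
So the third ionization energies run S < Mg.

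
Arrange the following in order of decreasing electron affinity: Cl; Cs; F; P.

Cl > F > P > Cs

EA tends to increase across a period and decrease down a group, though the pattern is less regular than for IE or radius.
Here both period and group differ, so the two effects have to be weighed against each other.
P > Cs: both effects reinforce here, so P is clearly the higher of the two.
F > P: both effects reinforce here, so F is clearly the higher of the two.
Cl > F: this pair runs against the simple trend — see the exception note.
Note the exception: Cl has a higher electron affinity than F, contrary to the simple trend — F's small 2p subshell makes the incoming electron feel strong e⁻–e⁻ repulsion, so Cl actually releases more energy on gaining an electron.
Approximate values (kJ/mol): F 328, P 72, Cl 349, Cs 46.
So from highest to lowest: Cl > F > P > Cs.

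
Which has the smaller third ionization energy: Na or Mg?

Na

Consider each +2 ion: Na²⁺ is already 1 electron into the core; Mg²⁺ is the bare [Ne] core.
All of these are removing an electron from a noble-gas core or deeper; the smaller core (lower principal quantum number) is held far more tightly, and within a period the higher nuclear charge binds the same core more tightly.
The numbers (kJ/mol): Na 6910, Mg 7733.
Overall IE_3 order: Na < Mg.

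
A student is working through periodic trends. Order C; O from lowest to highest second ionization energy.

After 1 electron has been removed, what remains? C⁺ still has 3 valence electrons; O⁺ still has 5 valence electrons.
All are still removing valence electrons, so compare the +1 ions as you would atoms: IE_2 generally rises across a period (higher Z_eff) and falls down a group (larger shell), subject to the usual subshell exceptions.
Valence configurations: C⁺ [He]2s²2p¹, O⁺ [He]2s²2p³.
Tabulated IE_2 (kJ/mol): C 2353, O 3388.
So the second ionization energies run C < O.

C, O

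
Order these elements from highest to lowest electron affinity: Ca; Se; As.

Se > As > Ca

Ca is in period 4, group 2; As is in period 4, group 15; Se is in period 4, group 16.
Atoms with high Z_eff and room in the valence shell (especially the halogens) have the most exothermic electron affinities.
All lie in period 4, so electron affinity increases left to right.
So from highest to lowest: Se > As > Ca.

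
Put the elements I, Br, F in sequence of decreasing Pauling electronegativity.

F is in period 2, group 17; Br is in period 4, group 17; I is in period 5, group 17.
EN rises left→right (higher Z_eff, smaller atoms) and falls top→bottom (larger, more shielded atoms).
All are in group 17, so electronegativity increases up the group.
So from highest to lowest: F > Br > I.

F > Br > I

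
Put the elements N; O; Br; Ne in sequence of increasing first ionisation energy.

Br < O < N < Ne

N is in period 2, group 15; O is in period 2, group 16; Ne is in period 2, group 18; Br is in period 4, group 17.
Removing the outermost electron gets harder across a period and easier down a group.
Here both period and group differ, so the two effects have to be weighed against each other.
O > Br: the two effects oppose for this pair; the down-group effect wins (1314 vs 1140 kJ/mol).
N > O: this pair runs against the simple trend — see the exception note.
Ne > N: both are in period 2; the period trend gives Ne the larger value.
Note the exception: N has a higher first ionization energy than O, contrary to the simple trend — pairing an electron in O's 2p⁴ costs repulsion energy, so O ionizes more easily than half-filled N (2p³).
For reference (kJ/mol): N 1402, O 1314, Ne 2081, Br 1140.
So from lowest to highest: Br < O < N < Ne.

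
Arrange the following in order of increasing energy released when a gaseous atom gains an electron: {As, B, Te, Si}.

B < As < Si < Te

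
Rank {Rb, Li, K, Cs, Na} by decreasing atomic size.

Li is in period 2, group 1; Na is in period 3, group 1; K is in period 4, group 1; Rb is in period 5, group 1; Cs is in period 6, group 1.
Moving right in a period, electrons are added to the same shell under a stronger nuclear pull, so atoms get smaller; moving down, a new shell is opened and atoms get larger.
All are in group 1, so atomic radius increases down the group.
So from largest to smallest: Cs > Rb > K > Na > Li.

Cs > Rb > K > Na > Li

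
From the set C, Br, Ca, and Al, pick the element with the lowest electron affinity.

Ca

C is in period 2, group 14; Al is in period 3, group 13; Ca is in period 4, group 2; Br is in period 4, group 17.
Electron affinity generally becomes more exothermic across a period toward the halogens and less exothermic down a group.
These span different periods and groups, so the two trends combine.
Al > Ca: relative to Ca, both the across-period and down-group shifts push Al's electron affinity up.
C > Al: both effects reinforce here, so C is clearly the higher of the two.
Br > C: the two effects oppose for this pair; the across-period effect wins (325 vs 122 kJ/mol).
For reference (kJ/mol): C 122, Al 42, Ca 2, Br 325.
The lowest electron affinity among these belongs to Ca.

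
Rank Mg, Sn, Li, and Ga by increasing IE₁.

Li < Ga < Sn < Mg

Li is in period 2, group 1; Mg is in period 3, group 2; Ga is in period 4, group 13; Sn is in period 5, group 14.
Across a period the outer electron is held more tightly (higher IE₁); down a group it sits in a higher shell, more shielded, and comes off more easily.
These sit on a diagonal, where the across-period and down-group effects partly cancel.
Ga > Li: period and group pull opposite ways; the across-period shift dominates (579 vs 520 kJ/mol).
Sn > Ga: the two effects oppose for this pair; the across-period effect wins (709 vs 579 kJ/mol).
Mg > Sn: the two effects oppose for this pair; the down-group effect wins (738 vs 709 kJ/mol).
Tabulated first ionization energy (kJ/mol): Li 520, Mg 738, Ga 579, Sn 709.
So from lowest to highest: Li < Ga < Sn < Mg.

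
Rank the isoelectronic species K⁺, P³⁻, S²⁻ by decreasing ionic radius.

All of these have 18 electrons, so size is governed by nuclear charge alone: the more protons, the stronger the pull on the same electron cloud, and the smaller the ion.
Nuclear charges: K⁺ (Z=19), S²⁻ (Z=16), P³⁻ (Z=15).
Largest to smallest: P³⁻ > S²⁻ > K⁺.

P³⁻ > S²⁻ > K⁺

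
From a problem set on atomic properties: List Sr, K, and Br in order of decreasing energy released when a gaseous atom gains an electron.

K is in period 4, group 1; Br is in period 4, group 17; Sr is in period 5, group 2.
Electron affinity generally becomes more exothermic across a period toward the halogens and less exothermic down a group.
These span different periods and groups, so the two trends combine.
K > Sr: period and group pull opposite ways; the down-group shift dominates (48 vs 5 kJ/mol).
Br > K: both are in period 4; the period trend gives Br the larger value.
For reference (kJ/mol): K 48, Br 325, Sr 5.
So from highest to lowest: Br > K > Sr.

Br > K > Sr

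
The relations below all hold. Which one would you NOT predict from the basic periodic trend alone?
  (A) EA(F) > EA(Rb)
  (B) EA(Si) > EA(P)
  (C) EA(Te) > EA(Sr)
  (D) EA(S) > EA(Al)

(B)

The general trend: electron affinity increases across a period and decreases down a group.
(A) F (period 2, group 17) vs Rb (period 5, group 1): the stated order agrees with the simple trend.
(B) Si (period 3, group 14) vs P (period 3, group 15): the stated order contradicts the simple trend.
(C) Te (period 5, group 16) vs Sr (period 5, group 2): the stated order agrees with the simple trend.
(D) S (period 3, group 16) vs Al (period 3, group 13): the stated order agrees with the simple trend.
The exception is (B): adding an electron to P's half-filled 3p³ is unfavourable, so Si (3p²) has the more exothermic EA.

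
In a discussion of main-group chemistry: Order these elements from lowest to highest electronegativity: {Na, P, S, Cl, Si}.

Na < Si < P < S < Cl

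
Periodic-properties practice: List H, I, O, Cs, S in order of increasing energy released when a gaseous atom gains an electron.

Cs, H, O, S, I

H is in period 1, group 1; O is in period 2, group 16; S is in period 3, group 16; I is in period 5, group 17; Cs is in period 6, group 1.
Adding an electron releases more energy for atoms nearer the top right (short of the noble gases).
Here both period and group differ, so the two effects have to be weighed against each other.
H > Cs: H sits above Cs in group 1, so the down-group effect alone puts H higher.
O > H: period and group pull opposite ways; the across-period shift dominates (141 vs 73 kJ/mol).
S > O: this pair runs against the simple trend — see the exception note.
I > S: the two effects oppose for this pair; the across-period effect wins (295 vs 200 kJ/mol).
Note the exception: S has a higher electron affinity than O, contrary to the simple trend — the compact 2p subshell of O repels the added electron more than S's larger 3p does.
Tabulated electron affinity (kJ/mol): H 73, O 141, S 200, I 295, Cs 46.
So from lowest to highest: Cs < H < O < S < I.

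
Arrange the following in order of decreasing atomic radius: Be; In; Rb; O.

Be is in period 2, group 2; O is in period 2, group 16; Rb is in period 5, group 1; In is in period 5, group 13.
Moving right in a period, electrons are added to the same shell under a stronger nuclear pull, so atoms get smaller; moving down, a new shell is opened and atoms get larger.
Neither a single period nor a single group — weigh both effects.
Be > O: Be lies to the left of O in period 2, so the across-period effect alone puts Be larger.
In > Be: period and group pull opposite ways; the down-group shift dominates (142 vs 102 pm).
Rb > In: Rb lies to the left of In in period 5, so the across-period effect alone puts Rb larger.
Approximate values (pm): Be 102, O 63, Rb 210, In 142.
So from largest to smallest: Rb > In > Be > O.

Rb, In, Be, O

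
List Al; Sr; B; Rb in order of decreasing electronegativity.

B is in period 2, group 13; Al is in period 3, group 13; Rb is in period 5, group 1; Sr is in period 5, group 2.
Atoms toward the upper right of the periodic table pull bonding electrons most strongly.
Here both period and group differ, so the two effects have to be weighed against each other.
Sr > Rb: Sr lies to the right of Rb in period 5, so the across-period effect alone puts Sr higher.
Al > Sr: relative to Sr, both the across-period and down-group shifts push Al's electronegativity up.
B > Al: they share group 13; the group trend gives B the larger value.
For reference (Pauling): B 2.04, Al 1.61, Rb 0.82, Sr 0.95.
So from highest to lowest: B > Al > Sr > Rb.

B, Al, Sr, Rb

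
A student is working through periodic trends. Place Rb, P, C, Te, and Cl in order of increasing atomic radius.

C, Cl, P, Te, Rb

C is in period 2, group 14; P is in period 3, group 15; Cl is in period 3, group 17; Rb is in period 5, group 1; Te is in period 5, group 16.
Atomic radius shrinks across a period as nuclear charge pulls the same shell inward, and grows down a group as new shells are added.
Neither a single period nor a single group — weigh both effects.
Cl > C: period and group pull opposite ways; the down-group shift dominates (99 vs 75 pm).
P > Cl: both are in period 3; the period trend gives P the larger value.
Te > P: the two effects oppose for this pair; the down-group effect wins (136 vs 111 pm).
Rb > Te: both are in period 5; the period trend gives Rb the larger value.
For reference (pm): C 75, P 111, Cl 99, Rb 210, Te 136.
So from smallest to largest: C < Cl < P < Te < Rb.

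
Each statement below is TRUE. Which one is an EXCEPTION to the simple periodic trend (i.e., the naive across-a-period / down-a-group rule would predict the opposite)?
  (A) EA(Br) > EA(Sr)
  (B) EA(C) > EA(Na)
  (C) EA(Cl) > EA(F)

The general trend: electron affinity increases across a period and decreases down a group.
(A) Br (period 4, group 17) vs Sr (period 5, group 2): the stated order agrees with the simple trend.
(B) C (period 2, group 14) vs Na (period 3, group 1): the stated order agrees with the simple trend.
(C) Cl (period 3, group 17) vs F (period 2, group 17): the stated order contradicts the simple trend.
The exception is (C): F's small 2p subshell makes the incoming electron feel strong e⁻–e⁻ repulsion, so Cl actually releases more energy on gaining an electron.

(C)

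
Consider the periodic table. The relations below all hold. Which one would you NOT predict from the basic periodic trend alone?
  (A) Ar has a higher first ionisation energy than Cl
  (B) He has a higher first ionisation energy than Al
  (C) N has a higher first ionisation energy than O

The general trend: first ionisation energy increases across a period and decreases down a group.
(A) Ar (period 3, group 18) vs Cl (period 3, group 17): the stated order agrees with the simple trend.
(B) He (period 1, group 18) vs Al (period 3, group 13): the stated order agrees with the simple trend.
(C) N (period 2, group 15) vs O (period 2, group 16): the stated order contradicts the simple trend.
The exception is (C): pairing an electron in O's 2p⁴ costs repulsion energy, so O ionizes more easily than half-filled N (2p³).

(C)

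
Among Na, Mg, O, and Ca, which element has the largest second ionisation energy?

Consider each +1 ion: Na⁺ is the bare [Ne] core; Mg⁺ still has 1 valence electron; O⁺ still has 5 valence electrons; Ca⁺ still has 1 valence electron.
Breaking into a closed-shell core is much more expensive than removing a leftover valence electron — Na has the largest IE_2 here.
Valence configurations: Mg⁺ [Ne]3s¹, O⁺ [He]2s²2p³, Ca⁺ [Ar]4s¹.
Approximate IE_2 values (kJ/mol): Na 4562, Mg 1451, O 3388, Ca 1145.
So the second ionization energies run Ca < Mg < O < Na.

Na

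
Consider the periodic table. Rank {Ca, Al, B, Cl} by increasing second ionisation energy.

Ca < Al < Cl < B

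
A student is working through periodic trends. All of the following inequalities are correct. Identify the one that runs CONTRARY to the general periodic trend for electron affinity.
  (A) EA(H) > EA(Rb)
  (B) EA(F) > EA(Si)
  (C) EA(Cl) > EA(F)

The general trend: electron affinity increases across a period and decreases down a group.
(A) H (period 1, group 1) vs Rb (period 5, group 1): the stated order agrees with the simple trend.
(B) F (period 2, group 17) vs Si (period 3, group 14): the stated order agrees with the simple trend.
(C) Cl (period 3, group 17) vs F (period 2, group 17): the stated order contradicts the simple trend.
The exception is (C): F's small 2p subshell makes the incoming electron feel strong e⁻–e⁻ repulsion, so Cl actually releases more energy on gaining an electron.

(C)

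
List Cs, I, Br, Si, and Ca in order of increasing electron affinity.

Si is in period 3, group 14; Ca is in period 4, group 2; Br is in period 4, group 17; I is in period 5, group 17; Cs is in period 6, group 1.
EA tends to increase across a period and decrease down a group, though the pattern is less regular than for IE or radius.
These span different periods and groups, so the two trends combine.
Cs > Ca: this pair runs against the simple trend — see the exception note.
Si > Cs: relative to Cs, both the across-period and down-group shifts push Si's electron affinity up.
I > Si: period and group pull opposite ways; the across-period shift dominates (295 vs 134 kJ/mol).
Br > I: they share group 17; the group trend gives Br the larger value.
Note the exception: Cs has a higher electron affinity than Ca, contrary to the simple trend — adding an electron to Ca (ns²) has to open a new, higher-energy np subshell, which is unfavourable.
For reference (kJ/mol): Si 134, Ca 2, Br 325, I 295, Cs 46.
So from lowest to highest: Ca < Cs < Si < I < Br.

Ca < Cs < Si < I < Br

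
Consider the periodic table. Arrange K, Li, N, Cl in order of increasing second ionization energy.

Cl < N < K < Li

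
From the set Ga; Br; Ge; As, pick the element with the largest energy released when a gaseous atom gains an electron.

Ga is in period 4, group 13; Ge is in period 4, group 14; As is in period 4, group 15; Br is in period 4, group 17.
Adding an electron releases more energy for atoms nearer the top right (short of the noble gases).
All lie in period 4; the across-period trend (electron affinity increases left to right) applies, with the exception below.
Note the exception: Ge has a higher electron affinity than As, contrary to the simple trend — adding an electron to As's half-filled 4p³ is unfavourable, so Ge (4p²) has the more exothermic EA.
Approximate values (kJ/mol): Ga 29, Ge 119, As 78, Br 325.
The largest energy released when a gaseous atom gains an electron among these belongs to Br.

Br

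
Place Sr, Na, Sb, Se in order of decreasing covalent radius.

Na is in period 3, group 1; Se is in period 4, group 16; Sr is in period 5, group 2; Sb is in period 5, group 15.
Atomic radius shrinks across a period as nuclear charge pulls the same shell inward, and grows down a group as new shells are added.
Neither a single period nor a single group — weigh both effects.
Sb > Se: both effects reinforce here, so Sb is clearly the larger of the two.
Na > Sb: the two effects oppose for this pair; the across-period effect wins (155 vs 140 pm).
Sr > Na: period and group pull opposite ways; the down-group shift dominates (185 vs 155 pm).
Approximate values (pm): Na 155, Se 116, Sr 185, Sb 140.
So from largest to smallest: Sr > Na > Sb > Se.

Sr > Na > Sb > Se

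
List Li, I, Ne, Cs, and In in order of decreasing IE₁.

Ne > I > In > Li > Cs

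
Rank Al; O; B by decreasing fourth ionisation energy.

B > Al > O

After 3 electrons have been removed, what remains? Al³⁺ is the bare [Ne] core; O³⁺ still has 3 valence electrons; B³⁺ is the bare [He] core.
Breaking into a closed-shell core is much more expensive than removing a leftover valence electron — Al and B have the largest IE_4 here.
The numbers (kJ/mol): Al 11577, O 7469, B 25026.
Overall IE_4 order: O < Al < B.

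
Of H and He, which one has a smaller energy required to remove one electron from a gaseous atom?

H is in period 1, group 1; He is in period 1, group 18.
First ionization energy rises across a period (greater Z_eff holds electrons more tightly) and falls down a group (valence electrons are farther from the nucleus).
All lie in period 1, so first ionization energy increases left to right.
So H has the smaller energy required to remove one electron from a gaseous atom (H < He).

H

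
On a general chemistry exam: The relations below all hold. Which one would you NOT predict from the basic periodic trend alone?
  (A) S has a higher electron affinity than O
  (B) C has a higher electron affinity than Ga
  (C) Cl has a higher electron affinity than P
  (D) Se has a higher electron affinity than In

(A)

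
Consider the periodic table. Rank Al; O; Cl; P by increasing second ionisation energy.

The second ionization energy removes an electron from the +1 ion. For each element: Al⁺ still has 2 valence electrons; O⁺ still has 5 valence electrons; Cl⁺ still has 6 valence electrons; P⁺ still has 4 valence electrons.
All are still removing valence electrons, so compare the +1 ions as you would atoms: IE_2 generally rises across a period (higher Z_eff) and falls down a group (larger shell), subject to the usual subshell exceptions.
Valence configurations: Al⁺ [Ne]3s², O⁺ [He]2s²2p³, Cl⁺ [Ne]3s²3p⁴, P⁺ [Ne]3s²3p².
Tabulated IE_2 (kJ/mol): Al 1817, O 3388, Cl 2298, P 1907.
Overall IE_2 order: Al < P < Cl < O.

Al < P < Cl < O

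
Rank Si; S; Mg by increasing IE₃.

Consider each +2 ion: Si²⁺ still has 2 valence electrons; S²⁺ still has 4 valence electrons; Mg²⁺ is the bare [Ne] core.
Core electrons are held far more tightly than valence electrons, so Mg tops the IE_3 order.
Valence configurations: Si²⁺ [Ne]3s², S²⁺ [Ne]3s²3p².
Approximate IE_3 values (kJ/mol): Si 3232, S 3357, Mg 7733.
Putting it together, IE_3: Si < S < Mg.

Si < S < Mg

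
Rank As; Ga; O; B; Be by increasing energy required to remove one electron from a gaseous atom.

Be is in period 2, group 2; B is in period 2, group 13; O is in period 2, group 16; Ga is in period 4, group 13; As is in period 4, group 15.
Removing the outermost electron gets harder across a period and easier down a group.
Here both period and group differ, so the two effects have to be weighed against each other.
B > Ga: B sits above Ga in group 13, so the down-group effect alone puts B higher.
Be > B: this pair runs against the simple trend — see the exception note.
As > Be: period and group pull opposite ways; the across-period shift dominates (947 vs 900 kJ/mol).
O > As: both effects reinforce here, so O is clearly the higher of the two.
Note the exception: Be has a higher first ionization energy than B, contrary to the simple trend — removing B's lone 2p electron is easier than breaking Be's filled 2s².
For reference (kJ/mol): Be 900, B 801, O 1314, Ga 579, As 947.
So from lowest to highest: Ga < B < Be < As < O.

Ga, B, Be, As, O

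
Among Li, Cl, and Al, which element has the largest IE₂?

Li

IE_2 is the cost of taking one more electron from the +1 cation: Li⁺ is the bare [He] core; Cl⁺ still has 6 valence electrons; Al⁺ still has 2 valence electrons.
Core electrons are held far more tightly than valence electrons, so Li tops the IE_2 order.
Valence configurations: Cl⁺ [Ne]3s²3p⁴, Al⁺ [Ne]3s².
Approximate IE_2 values (kJ/mol): Li 7298, Cl 2298, Al 1817.
Putting it together, IE_2: Al < Cl < Li.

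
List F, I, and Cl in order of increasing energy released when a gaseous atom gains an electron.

F is in period 2, group 17; Cl is in period 3, group 17; I is in period 5, group 17.
EA tends to increase across a period and decrease down a group, though the pattern is less regular than for IE or radius.
All are in group 17; the group trend (electron affinity increases up the group) applies, with the exception below.
Note the exception: Cl has a higher electron affinity than F, contrary to the simple trend — F's small 2p subshell makes the incoming electron feel strong e⁻–e⁻ repulsion, so Cl actually releases more energy on gaining an electron.
Tabulated electron affinity (kJ/mol): F 328, Cl 349, I 295.
So from lowest to highest: I < F < Cl.

I < F < Cl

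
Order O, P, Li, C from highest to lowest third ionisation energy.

Li > O > C > P

Consider each +2 ion: O²⁺ still has 4 valence electrons; P²⁺ still has 3 valence electrons; Li²⁺ is already 1 electron into the core; C²⁺ still has 2 valence electrons.
Breaking into a closed-shell core is much more expensive than removing a leftover valence electron — Li has the largest IE_3 here.
Valence configurations: O²⁺ [He]2s²2p², P²⁺ [Ne]3s²3p¹, C²⁺ [He]2s².
Tabulated IE_3 (kJ/mol): O 5300, P 2914, Li 11815, C 4620.
So the third ionization energies run P < C < O < Li.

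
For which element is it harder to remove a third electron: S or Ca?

The third ionization energy removes an electron from the +2 ion. For each element: S²⁺ still has 4 valence electrons; Ca²⁺ is the bare [Ar] core.
Core electrons are held far more tightly than valence electrons, so Ca tops the IE_3 order.
Approximate IE_3 values (kJ/mol): S 3357, Ca 4912.
Hence IE_3: S < Ca.

Ca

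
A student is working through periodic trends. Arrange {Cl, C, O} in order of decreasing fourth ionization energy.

IE_4 is the cost of taking one more electron from the +3 cation: Cl³⁺ still has 4 valence electrons; C³⁺ still has 1 valence electron; O³⁺ still has 3 valence electrons.
All are still removing valence electrons, so compare the +3 ions as you would atoms: IE_4 generally rises across a period (higher Z_eff) and falls down a group (larger shell), subject to the usual subshell exceptions.
Valence configurations: Cl³⁺ [Ne]3s²3p², C³⁺ [He]2s¹, O³⁺ [He]2s²2p¹.
The numbers (kJ/mol): Cl 5159, C 6223, O 7469.
Hence IE_4: Cl < C < O.

O, C, Cl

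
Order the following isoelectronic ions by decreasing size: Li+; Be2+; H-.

H- > Li+ > Be2+

All of these have 2 electrons, so size is governed by nuclear charge alone: the more protons, the stronger the pull on the same electron cloud, and the smaller the ion.
Nuclear charges: Be2+ (Z=4), Li+ (Z=3), H- (Z=1).
Largest to smallest: H- > Li+ > Be2+.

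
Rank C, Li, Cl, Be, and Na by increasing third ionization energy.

After 2 electrons have been removed, what remains? C²⁺ still has 2 valence electrons; Li²⁺ is already 1 electron into the core; Cl²⁺ still has 5 valence electrons; Be²⁺ is the bare [He] core; Na²⁺ is already 1 electron into the core.
Core electrons are held far more tightly than valence electrons, so Na, Li and Be top the IE_3 order.
Valence configurations: C²⁺ [He]2s², Cl²⁺ [Ne]3s²3p³.
Approximate IE_3 values (kJ/mol): C 4620, Li 11815, Cl 3822, Be 14849, Na 6910.
Putting it together, IE_3: Cl < C < Na < Li < Be.

Cl < C < Na < Li < Be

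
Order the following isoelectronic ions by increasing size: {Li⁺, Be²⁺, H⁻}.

Be²⁺ < Li⁺ < H⁻

All of these have 2 electrons, so size is governed by nuclear charge alone: the more protons, the stronger the pull on the same electron cloud, and the smaller the ion.
Nuclear charges: Be²⁺ (Z=4), Li⁺ (Z=3), H⁻ (Z=1).
Smallest to largest: Be²⁺ < Li⁺ < H⁻.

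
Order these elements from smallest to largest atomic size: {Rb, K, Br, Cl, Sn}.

Cl < Br < Sn < K < Rb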